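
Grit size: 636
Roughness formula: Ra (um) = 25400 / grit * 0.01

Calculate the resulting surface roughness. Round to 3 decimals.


Ra = 25400 / 636 * 0.01
= 0.399 um

0.399


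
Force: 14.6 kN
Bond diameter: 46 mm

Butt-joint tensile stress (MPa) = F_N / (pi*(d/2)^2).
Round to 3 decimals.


F_N = 14.6 * 1000 = 14600.0 N
A = pi*(23.0)^2 = 1661.9025 mm^2
stress = 14600.0 / 1661.9025 = 8.785 MPa

8.785


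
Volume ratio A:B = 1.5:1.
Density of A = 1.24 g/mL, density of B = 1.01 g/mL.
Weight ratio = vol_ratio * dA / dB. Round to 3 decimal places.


Wt ratio = 1.5 * 1.24 / 1.01
= 1.842

1.842


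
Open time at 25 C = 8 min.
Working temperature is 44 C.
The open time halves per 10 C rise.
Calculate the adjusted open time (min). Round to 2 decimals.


factor = 2^((44 - 25) / 10) = 3.7321
ot = 8 / 3.7321 = 2.14 min

2.14


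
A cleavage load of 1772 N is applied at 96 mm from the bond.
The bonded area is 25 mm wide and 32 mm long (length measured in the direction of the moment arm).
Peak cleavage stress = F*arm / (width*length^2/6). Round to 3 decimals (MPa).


Moment = 1772 * 96 = 170112 N*mm
Section modulus = 25 * 1024 / 6 = 25600 / 6 mm^3
Stress = 170112 / (25600 / 6) = 1020672 / 25600
= 39.870 MPa

39.870


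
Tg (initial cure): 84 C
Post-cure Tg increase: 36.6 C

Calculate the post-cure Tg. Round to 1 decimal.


Post-cure Tg = 84 + 36.6 = 120.6 C

120.6


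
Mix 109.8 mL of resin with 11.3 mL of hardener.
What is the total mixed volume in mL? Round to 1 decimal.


Total = 109.8 + 11.3 = 121.1 mL

121.1


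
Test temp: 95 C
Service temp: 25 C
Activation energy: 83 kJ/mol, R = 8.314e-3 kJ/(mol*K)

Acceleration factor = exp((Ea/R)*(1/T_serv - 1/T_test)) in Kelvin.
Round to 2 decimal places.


AF = exp((83/0.008314)*(1/298.15 - 1/368.15))
= 582.07

582.07


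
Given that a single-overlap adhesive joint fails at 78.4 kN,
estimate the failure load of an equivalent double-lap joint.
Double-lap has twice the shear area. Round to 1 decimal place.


Double-lap factor = 2
Expected load = 78.4 * 2 = 156.8 kN

156.8


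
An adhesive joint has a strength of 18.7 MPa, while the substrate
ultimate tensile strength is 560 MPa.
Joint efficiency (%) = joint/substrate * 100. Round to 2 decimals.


Efficiency = 18.7 / 560 * 100
= 3.34%

3.34


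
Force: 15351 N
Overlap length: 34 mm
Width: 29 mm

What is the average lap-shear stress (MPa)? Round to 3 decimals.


Average shear stress = F / (overlap * width)
= 15351 / (34 * 29)
= 15.569 MPa

15.569


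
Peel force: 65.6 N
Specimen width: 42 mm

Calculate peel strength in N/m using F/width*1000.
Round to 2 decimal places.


Peel strength = 65.6 / 42 * 1000 = 1561.90 N/m

1561.90


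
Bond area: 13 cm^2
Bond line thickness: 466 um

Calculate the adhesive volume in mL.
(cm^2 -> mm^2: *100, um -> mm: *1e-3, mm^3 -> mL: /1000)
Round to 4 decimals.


V = 13*100 * 466*1e-3 / 1000
= 0.6058 mL

0.6058


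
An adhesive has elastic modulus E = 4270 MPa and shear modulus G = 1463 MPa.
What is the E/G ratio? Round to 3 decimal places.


E/G = 4270 / 1463 = 2.919

2.919


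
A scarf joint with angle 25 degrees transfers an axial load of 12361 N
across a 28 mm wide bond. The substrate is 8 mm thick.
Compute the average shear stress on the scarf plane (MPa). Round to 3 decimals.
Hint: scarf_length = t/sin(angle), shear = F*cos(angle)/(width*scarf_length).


scarf_length = 8 / sin(25 deg) = 18.9296 mm
cos(25 deg) = 0.906308
shear stress = 12361 * 0.906308 / (28 * 18.9296)
= 21.136 MPa

21.136


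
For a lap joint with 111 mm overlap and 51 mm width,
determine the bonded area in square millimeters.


Area = 111 * 51 = 5661 mm^2

5661


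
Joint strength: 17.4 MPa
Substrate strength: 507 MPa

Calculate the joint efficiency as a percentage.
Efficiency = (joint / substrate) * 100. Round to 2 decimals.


Efficiency = (17.4 / 507) * 100 = 3.43%

3.43


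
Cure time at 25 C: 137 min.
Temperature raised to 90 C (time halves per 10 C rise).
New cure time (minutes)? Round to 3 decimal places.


Acceleration factor = 2^(65/10) = 90.5097
New time = 137 / 90.5097 = 1.514 min

1.514


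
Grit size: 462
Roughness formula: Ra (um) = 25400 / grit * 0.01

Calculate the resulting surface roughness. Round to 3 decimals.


Ra = 25400 / 462 * 0.01
= 0.550 um

0.550


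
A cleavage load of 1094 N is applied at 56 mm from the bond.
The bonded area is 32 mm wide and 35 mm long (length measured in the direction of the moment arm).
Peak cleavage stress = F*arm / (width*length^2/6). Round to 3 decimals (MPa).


Moment = 1094 * 56 = 61264 N*mm
Section modulus = 32 * 1225 / 6 = 39200 / 6 mm^3
Stress = 61264 / (39200 / 6) = 367584 / 39200
= 9.377 MPa

9.377


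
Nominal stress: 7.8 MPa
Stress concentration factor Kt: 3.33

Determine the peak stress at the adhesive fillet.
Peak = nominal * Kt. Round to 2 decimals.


Peak stress = 7.8 * 3.33
= 25.97 MPa

25.97


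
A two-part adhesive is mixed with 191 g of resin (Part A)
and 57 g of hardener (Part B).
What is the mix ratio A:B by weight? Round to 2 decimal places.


Mix ratio = mass_A / mass_B
= 191 / 57
= 3.35

3.35


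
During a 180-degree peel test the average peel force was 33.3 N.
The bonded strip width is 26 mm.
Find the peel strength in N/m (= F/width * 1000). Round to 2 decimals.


Peel strength = F/width * 1000
= 33.3 / 26 * 1000
= 1280.77 N/m

1280.77


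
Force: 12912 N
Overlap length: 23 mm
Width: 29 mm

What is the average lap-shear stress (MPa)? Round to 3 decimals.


Average shear stress = F / (overlap * width)
= 12912 / (23 * 29)
= 19.358 MPa

19.358


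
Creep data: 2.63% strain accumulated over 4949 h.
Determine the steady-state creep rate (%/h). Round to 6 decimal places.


Rate = 2.63 / 4949 = 0.000531 %/h

0.000531


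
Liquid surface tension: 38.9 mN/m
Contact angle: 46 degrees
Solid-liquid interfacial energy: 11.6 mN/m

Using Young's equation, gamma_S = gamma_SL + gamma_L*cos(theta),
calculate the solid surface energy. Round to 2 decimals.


gamma_S = 11.6 + 38.9 * cos(46)
= 38.62 mN/m

38.62


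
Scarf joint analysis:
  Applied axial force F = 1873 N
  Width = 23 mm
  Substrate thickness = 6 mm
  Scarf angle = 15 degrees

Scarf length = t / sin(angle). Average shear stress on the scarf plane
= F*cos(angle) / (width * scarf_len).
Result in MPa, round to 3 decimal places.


Scarf length = 6 / sin(15 deg) = 23.1822 mm
cos(15 deg) = 0.965926
Shear = 1873 * 0.965926 / (23 * 23.1822)
= 3.393 MPa

3.393


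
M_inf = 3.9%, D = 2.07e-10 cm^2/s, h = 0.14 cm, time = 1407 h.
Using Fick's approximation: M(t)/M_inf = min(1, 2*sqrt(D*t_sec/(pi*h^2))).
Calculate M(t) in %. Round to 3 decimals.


t = 5065200 s
ratio = min(1, 2*sqrt(2.07e-10*5065200/(pi*0.0196)))
= 0.260982
M(t) = 3.9 * 0.260982 = 1.018%

1.018


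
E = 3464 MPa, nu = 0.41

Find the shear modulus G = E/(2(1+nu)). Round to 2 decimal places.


G = 3464 / (2 * 1.41)
= 1228.37 MPa

1228.37


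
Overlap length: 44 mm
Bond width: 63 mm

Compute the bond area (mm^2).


Bond area = 44 * 63 = 2772 mm^2

2772


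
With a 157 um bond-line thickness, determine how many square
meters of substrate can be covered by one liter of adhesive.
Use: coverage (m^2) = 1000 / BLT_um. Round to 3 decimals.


Coverage = 1000 / 157 = 6.369 m^2

6.369


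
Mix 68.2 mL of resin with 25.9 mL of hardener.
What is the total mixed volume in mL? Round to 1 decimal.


Total = 68.2 + 25.9 = 94.1 mL

94.1


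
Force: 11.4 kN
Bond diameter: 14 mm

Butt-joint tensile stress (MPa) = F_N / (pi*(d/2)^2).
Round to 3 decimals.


F_N = 11.4 * 1000 = 11400.0 N
A = pi*(7.0)^2 = 153.9380 mm^2
stress = 11400.0 / 153.9380 = 74.056 MPa

74.056


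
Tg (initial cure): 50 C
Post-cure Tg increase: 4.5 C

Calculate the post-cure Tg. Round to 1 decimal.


Post-cure Tg = 50 + 4.5 = 54.5 C

54.5


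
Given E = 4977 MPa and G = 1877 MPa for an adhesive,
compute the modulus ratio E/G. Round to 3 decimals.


E/G ratio = 4977 / 1877 = 2.652

2.652


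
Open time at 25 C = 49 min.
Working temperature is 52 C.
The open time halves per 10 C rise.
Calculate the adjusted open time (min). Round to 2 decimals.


factor = 2^((52 - 25) / 10) = 6.4980
ot = 49 / 6.4980 = 7.54 min

7.54


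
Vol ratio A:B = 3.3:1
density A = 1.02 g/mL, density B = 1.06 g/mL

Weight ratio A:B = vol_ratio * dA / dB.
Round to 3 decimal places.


Weight ratio = 3.3 * 1.02 / 1.06
= 3.175

3.175


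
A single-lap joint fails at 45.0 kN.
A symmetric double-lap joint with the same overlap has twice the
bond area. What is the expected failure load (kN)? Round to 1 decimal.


Double-lap load = 2 * 45.0 = 90.0 kN

90.0


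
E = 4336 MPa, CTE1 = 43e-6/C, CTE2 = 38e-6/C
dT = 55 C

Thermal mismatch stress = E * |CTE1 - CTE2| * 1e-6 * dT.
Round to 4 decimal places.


= 4336 * 5e-6 * 55
= 1.1924 MPa

1.1924


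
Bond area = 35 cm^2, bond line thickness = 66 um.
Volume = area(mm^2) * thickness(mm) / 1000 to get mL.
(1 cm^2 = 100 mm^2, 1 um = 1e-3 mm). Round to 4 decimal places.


area_mm2 = 35 * 100 = 3500
blt_mm = 66 * 1e-3 = 0.066
vol_mm3 = 3500 * 0.066 = 231.0
vol_mL = 231.0 / 1000 = 0.2310 mL

0.2310


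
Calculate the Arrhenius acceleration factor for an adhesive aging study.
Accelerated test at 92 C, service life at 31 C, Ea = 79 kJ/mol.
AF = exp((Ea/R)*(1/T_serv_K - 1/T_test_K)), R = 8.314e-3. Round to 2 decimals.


T_test = 365.15 K, T_serv = 304.15 K
Ea/R = 79 / 0.008314 = 9502.04
AF = exp(9502.04 * (1/304.15 - 1/365.15))
= 184.75

184.75


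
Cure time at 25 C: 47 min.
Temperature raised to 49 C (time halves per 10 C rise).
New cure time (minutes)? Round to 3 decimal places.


Acceleration factor = 2^(24/10) = 5.2780
New time = 47 / 5.2780 = 8.905 min

8.905


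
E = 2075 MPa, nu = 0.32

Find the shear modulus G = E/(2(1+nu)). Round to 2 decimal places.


G = 2075 / (2 * 1.32)
= 785.98 MPa

785.98


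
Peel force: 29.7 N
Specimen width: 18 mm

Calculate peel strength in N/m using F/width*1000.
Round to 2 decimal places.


Peel strength = 29.7 / 18 * 1000 = 1650.00 N/m

1650.00


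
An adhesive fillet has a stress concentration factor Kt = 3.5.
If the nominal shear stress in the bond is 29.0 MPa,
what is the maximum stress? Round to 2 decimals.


Max stress = 29.0 * 3.5 = 101.50 MPa

101.50


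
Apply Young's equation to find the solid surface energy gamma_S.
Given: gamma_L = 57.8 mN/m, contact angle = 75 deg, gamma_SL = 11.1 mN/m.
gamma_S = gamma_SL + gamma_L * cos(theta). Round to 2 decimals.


theta_rad = 75 * pi/180 = 1.308997
gamma_S = 11.1 + 57.8 * cos(1.308997)
= 26.06 mN/m

26.06


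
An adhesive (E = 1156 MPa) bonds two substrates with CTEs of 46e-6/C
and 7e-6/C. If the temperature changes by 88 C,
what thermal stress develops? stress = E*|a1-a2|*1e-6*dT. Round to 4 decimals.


Stress = 1156 * |46 - 7| * 1e-6 * 88
= 3.9674 MPa

3.9674


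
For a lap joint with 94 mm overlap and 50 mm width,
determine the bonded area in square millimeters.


Area = 94 * 50 = 4700 mm^2

4700


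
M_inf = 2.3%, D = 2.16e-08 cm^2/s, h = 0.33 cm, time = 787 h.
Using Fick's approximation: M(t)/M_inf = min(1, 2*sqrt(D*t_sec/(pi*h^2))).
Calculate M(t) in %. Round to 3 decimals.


t = 2833200 s
ratio = min(1, 2*sqrt(2.16e-08*2833200/(pi*0.1089)))
= 0.845876
M(t) = 2.3 * 0.845876 = 1.946%

1.946


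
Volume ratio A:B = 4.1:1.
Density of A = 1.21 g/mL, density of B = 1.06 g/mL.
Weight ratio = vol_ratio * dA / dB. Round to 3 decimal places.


Wt ratio = 4.1 * 1.21 / 1.06
= 4.680

4.680


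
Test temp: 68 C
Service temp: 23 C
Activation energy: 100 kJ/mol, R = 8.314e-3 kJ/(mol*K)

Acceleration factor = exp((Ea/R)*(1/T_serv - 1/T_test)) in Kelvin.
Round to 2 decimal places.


AF = exp((100/0.008314)*(1/296.15 - 1/341.15))
= 212.15

212.15


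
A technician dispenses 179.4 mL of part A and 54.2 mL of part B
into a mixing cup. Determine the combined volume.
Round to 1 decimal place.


Combined volume = 179.4 + 54.2
= 233.6 mL

233.6


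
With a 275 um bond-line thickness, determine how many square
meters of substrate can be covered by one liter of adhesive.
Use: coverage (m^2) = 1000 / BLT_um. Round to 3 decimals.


Coverage = 1000 / 275 = 3.636 m^2

3.636


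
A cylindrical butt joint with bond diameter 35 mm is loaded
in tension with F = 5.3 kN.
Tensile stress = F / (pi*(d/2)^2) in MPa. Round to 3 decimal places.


Area = pi * (35/2)^2 = 962.1128 mm^2
Stress = 5.3*1000 / 962.1128
= 5.509 MPa

5.509


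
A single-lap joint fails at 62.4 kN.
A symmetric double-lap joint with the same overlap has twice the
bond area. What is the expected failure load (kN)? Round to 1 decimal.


Double-lap load = 2 * 62.4 = 124.8 kN

124.8


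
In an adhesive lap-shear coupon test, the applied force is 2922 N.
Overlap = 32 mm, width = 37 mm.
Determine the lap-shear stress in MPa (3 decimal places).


stress = F / (overlap * width)
= 2922 / (32 * 37)
= 2.468 MPa

2.468


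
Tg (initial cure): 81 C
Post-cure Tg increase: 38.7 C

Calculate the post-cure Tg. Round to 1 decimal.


Post-cure Tg = 81 + 38.7 = 119.7 C

119.7


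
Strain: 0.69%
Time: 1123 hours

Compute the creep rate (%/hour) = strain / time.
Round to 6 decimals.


Creep rate = 0.69 / 1123
= 0.000614 %/h

0.000614


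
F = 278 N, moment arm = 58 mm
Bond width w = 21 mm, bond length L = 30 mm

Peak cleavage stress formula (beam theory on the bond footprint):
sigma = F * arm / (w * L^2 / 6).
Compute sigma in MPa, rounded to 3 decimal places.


sigma = (278 * 58) / (21 * 900 / 6)
= 16124 * 6 / 18900
= 96744 / 18900
= 5.119 MPa

5.119


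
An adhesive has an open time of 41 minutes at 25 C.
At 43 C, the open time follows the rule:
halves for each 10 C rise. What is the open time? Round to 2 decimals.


Factor = 2^((43-25)/10) = 3.4822
Open time = 41 / 3.4822 = 11.77 min

11.77


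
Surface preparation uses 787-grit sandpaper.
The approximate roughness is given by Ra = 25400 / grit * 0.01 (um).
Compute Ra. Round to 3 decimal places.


Ra = 25400 / 787 * 0.01
= 254 / 787
= 0.323 um

0.323


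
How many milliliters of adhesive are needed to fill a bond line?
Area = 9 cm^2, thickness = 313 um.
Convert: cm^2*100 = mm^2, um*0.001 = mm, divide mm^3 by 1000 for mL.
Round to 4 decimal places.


= (9 * 100) * (313 * 0.001) / 1000
= 0.2817 mL

0.2817


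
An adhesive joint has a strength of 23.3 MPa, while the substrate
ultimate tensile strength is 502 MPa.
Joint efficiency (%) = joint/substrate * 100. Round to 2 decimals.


Efficiency = 23.3 / 502 * 100
= 4.64%

4.64


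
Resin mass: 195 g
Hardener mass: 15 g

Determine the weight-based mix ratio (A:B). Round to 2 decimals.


Ratio = 195 / 15 = 13.00

13.00


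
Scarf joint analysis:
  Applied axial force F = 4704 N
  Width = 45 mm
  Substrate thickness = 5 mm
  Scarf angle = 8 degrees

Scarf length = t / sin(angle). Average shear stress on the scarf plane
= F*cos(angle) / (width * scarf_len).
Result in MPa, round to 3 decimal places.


Scarf length = 5 / sin(8 deg) = 35.9265 mm
cos(8 deg) = 0.990268
Shear = 4704 * 0.990268 / (45 * 35.9265)
= 2.881 MPa

2.881


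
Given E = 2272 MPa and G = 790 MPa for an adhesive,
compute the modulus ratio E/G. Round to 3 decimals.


E/G ratio = 2272 / 790 = 2.876

2.876


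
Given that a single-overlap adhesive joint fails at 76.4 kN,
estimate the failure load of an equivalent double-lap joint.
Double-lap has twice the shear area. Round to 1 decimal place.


Double-lap factor = 2
Expected load = 76.4 * 2 = 152.8 kN

152.8


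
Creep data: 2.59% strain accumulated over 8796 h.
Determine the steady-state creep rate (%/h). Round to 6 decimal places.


Rate = 2.59 / 8796 = 0.000294 %/h

0.000294


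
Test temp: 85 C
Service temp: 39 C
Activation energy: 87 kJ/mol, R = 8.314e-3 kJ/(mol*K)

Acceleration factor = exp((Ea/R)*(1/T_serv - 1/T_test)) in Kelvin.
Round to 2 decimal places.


AF = exp((87/0.008314)*(1/312.15 - 1/358.15))
= 74.12

74.12


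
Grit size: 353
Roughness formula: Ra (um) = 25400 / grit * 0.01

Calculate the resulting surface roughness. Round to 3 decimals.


Ra = 25400 / 353 * 0.01
= 0.720 um

0.720


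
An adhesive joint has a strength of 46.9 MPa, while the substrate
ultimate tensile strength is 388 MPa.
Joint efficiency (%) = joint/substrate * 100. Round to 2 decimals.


Efficiency = 46.9 / 388 * 100
= 12.09%

12.09


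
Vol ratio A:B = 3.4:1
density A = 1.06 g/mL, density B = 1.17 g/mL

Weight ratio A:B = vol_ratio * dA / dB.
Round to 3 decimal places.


Weight ratio = 3.4 * 1.06 / 1.17
= 3.080

3.080


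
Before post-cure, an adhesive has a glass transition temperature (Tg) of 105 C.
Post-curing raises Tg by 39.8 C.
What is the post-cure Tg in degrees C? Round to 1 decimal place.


Tg_post = Tg_base + delta_Tg
= 105 + 39.8
= 144.8 C

144.8


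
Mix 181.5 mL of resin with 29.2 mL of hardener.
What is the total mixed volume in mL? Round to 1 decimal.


Total = 181.5 + 29.2 = 210.7 mL

210.7


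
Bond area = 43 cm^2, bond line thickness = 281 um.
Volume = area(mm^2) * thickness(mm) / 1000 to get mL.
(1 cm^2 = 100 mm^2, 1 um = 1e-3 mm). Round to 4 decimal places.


area_mm2 = 43 * 100 = 4300
blt_mm = 281 * 1e-3 = 0.281
vol_mm3 = 4300 * 0.281 = 1208.3
vol_mL = 1208.3 / 1000 = 1.2083 mL

1.2083


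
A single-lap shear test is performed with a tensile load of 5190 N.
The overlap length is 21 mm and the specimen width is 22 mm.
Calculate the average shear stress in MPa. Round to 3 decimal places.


Shear stress = F / (overlap * width)
= 5190 / (21 * 22)
= 5190 / 462
= 11.234 MPa

11.234


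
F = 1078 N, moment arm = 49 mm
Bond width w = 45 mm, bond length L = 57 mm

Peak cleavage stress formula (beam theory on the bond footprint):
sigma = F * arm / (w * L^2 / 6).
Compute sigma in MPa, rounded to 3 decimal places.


sigma = (1078 * 49) / (45 * 3249 / 6)
= 52822 * 6 / 146205
= 316932 / 146205
= 2.168 MPa

2.168


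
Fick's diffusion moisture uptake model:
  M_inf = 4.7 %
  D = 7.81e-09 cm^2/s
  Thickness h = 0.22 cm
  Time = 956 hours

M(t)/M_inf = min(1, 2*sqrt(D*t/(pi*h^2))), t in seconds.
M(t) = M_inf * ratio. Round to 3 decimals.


t_sec = 956 * 3600 = 3441600
ratio = 2*sqrt(7.81e-09*3441600/(pi*0.22^2))
= min(1, 0.840888)
= 0.840888
M(t) = 4.7 * 0.840888 = 3.952 %

3.952


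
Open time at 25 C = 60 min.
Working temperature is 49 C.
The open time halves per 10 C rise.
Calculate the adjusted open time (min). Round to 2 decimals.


factor = 2^((49 - 25) / 10) = 5.2780
ot = 60 / 5.2780 = 11.37 min

11.37


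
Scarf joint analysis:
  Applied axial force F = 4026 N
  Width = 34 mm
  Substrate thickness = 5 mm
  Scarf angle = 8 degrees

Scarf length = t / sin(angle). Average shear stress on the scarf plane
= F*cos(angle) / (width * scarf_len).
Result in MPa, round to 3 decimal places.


Scarf length = 5 / sin(8 deg) = 35.9265 mm
cos(8 deg) = 0.990268
Shear = 4026 * 0.990268 / (34 * 35.9265)
= 3.264 MPa

3.264


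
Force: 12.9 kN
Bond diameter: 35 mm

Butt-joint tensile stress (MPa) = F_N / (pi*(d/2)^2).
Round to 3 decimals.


F_N = 12.9 * 1000 = 12900.0 N
A = pi*(17.5)^2 = 962.1128 mm^2
stress = 12900.0 / 962.1128 = 13.408 MPa

13.408


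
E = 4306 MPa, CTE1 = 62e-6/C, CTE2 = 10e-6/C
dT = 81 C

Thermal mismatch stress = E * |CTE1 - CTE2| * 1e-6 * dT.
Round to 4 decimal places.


= 4306 * 52e-6 * 81
= 18.1369 MPa

18.1369


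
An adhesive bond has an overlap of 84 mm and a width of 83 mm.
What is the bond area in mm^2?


Bond area = overlap * width
= 84 * 83
= 6972 mm^2

6972


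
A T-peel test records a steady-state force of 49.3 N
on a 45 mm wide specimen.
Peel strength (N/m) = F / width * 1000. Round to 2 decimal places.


Peel strength = 49.3 / 45 * 1000
= 1095.56 N/m

1095.56


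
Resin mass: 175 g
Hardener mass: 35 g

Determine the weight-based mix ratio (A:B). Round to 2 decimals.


Ratio = 175 / 35 = 5.00

5.00


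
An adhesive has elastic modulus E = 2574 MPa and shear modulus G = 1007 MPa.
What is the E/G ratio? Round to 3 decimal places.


E/G = 2574 / 1007 = 2.556

2.556


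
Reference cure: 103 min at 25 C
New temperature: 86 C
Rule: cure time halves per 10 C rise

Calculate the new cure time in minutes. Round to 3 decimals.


factor = 2^((86-25)/10) = 68.5935
t_new = 103 / 68.5935 = 1.502 min

1.502


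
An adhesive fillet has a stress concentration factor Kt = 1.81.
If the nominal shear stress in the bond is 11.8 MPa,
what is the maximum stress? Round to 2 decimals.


Max stress = 11.8 * 1.81 = 21.36 MPa

21.36


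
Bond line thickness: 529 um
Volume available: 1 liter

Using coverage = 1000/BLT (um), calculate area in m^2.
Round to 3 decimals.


1 L = 1e6 mm^3, thickness = 529 um = 0.529 mm
Area = 1e6 / 0.529 mm^2 = (1e6 / 0.529) / 1e6 m^2 = 1000 / 529 m^2
= 1.890 m^2

1.890


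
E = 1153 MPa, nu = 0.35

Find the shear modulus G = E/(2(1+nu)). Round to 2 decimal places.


G = 1153 / (2 * 1.35)
= 427.04 MPa

427.04


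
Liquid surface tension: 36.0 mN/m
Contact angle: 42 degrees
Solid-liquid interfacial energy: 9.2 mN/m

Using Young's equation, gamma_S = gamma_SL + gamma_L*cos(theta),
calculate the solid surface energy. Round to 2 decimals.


gamma_S = 9.2 + 36.0 * cos(42)
= 35.95 mN/m

35.95


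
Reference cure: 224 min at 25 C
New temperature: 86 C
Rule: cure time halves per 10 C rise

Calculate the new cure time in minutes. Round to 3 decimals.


factor = 2^((86-25)/10) = 68.5935
t_new = 224 / 68.5935 = 3.266 min

3.266


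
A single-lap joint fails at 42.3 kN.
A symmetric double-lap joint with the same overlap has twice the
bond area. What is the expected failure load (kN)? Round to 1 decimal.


Double-lap load = 2 * 42.3 = 84.6 kN

84.6


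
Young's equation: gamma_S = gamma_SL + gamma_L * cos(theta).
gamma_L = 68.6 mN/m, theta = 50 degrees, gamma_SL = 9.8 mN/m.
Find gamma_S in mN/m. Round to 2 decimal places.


cos(50 deg) = 0.642788
gamma_S = 9.8 + 68.6 * 0.642788
= 53.90 mN/m

53.90


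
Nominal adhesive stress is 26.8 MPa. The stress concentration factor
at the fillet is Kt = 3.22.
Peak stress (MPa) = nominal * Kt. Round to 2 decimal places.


Peak = 26.8 * 3.22 = 86.30 MPa

86.30


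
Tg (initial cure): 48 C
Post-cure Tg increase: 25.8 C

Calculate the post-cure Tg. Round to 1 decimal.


Post-cure Tg = 48 + 25.8 = 73.8 C

73.8


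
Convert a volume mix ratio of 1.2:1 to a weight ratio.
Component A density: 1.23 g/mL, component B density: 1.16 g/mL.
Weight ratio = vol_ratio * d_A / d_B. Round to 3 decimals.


= 1.2 * 1.23 / 1.16 = 1.272

1.272


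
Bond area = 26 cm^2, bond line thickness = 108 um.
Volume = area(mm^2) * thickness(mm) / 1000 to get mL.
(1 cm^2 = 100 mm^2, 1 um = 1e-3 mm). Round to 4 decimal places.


area_mm2 = 26 * 100 = 2600
blt_mm = 108 * 1e-3 = 0.108
vol_mm3 = 2600 * 0.108 = 280.8
vol_mL = 280.8 / 1000 = 0.2808 mL

0.2808


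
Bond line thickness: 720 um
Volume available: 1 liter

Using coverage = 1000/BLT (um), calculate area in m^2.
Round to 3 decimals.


1 L = 1e6 mm^3, thickness = 720 um = 0.72 mm
Area = 1e6 / 0.72 mm^2 = (1e6 / 0.72) / 1e6 m^2 = 1000 / 720 m^2
= 1.389 m^2

1.389


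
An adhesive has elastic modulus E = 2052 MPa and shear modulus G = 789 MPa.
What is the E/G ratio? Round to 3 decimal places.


E/G = 2052 / 789 = 2.601

2.601


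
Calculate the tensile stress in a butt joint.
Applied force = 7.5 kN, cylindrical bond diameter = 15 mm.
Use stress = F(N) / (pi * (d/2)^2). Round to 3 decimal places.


A = pi * 7.5^2 = 176.7146 mm^2
sigma = 7500.0 / 176.7146 = 42.441 MPa

42.441


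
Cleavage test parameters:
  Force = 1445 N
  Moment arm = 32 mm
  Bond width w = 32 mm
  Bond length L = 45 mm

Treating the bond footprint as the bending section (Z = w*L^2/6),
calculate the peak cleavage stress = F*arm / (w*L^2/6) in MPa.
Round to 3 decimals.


M = 1445 * 32 = 46240 N*mm
Z = 32 * 45^2 / 6 = 64800 / 6 mm^3
sigma = M / Z = 6 * 46240 / 64800 = 277440 / 64800
= 4.281 MPa

4.281


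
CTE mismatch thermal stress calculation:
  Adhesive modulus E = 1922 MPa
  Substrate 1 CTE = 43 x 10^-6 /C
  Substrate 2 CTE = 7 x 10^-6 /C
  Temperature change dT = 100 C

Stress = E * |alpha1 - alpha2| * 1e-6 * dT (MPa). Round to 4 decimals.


delta_alpha = |43 - 7| = 36 x 10^-6/C
Stress = 1922 * 36e-6 * 100
= 6.9192 MPa

6.9192


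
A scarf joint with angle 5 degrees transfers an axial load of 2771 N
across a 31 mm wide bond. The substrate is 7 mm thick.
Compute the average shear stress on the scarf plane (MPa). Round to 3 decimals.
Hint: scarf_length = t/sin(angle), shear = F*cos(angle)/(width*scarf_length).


scarf_length = 7 / sin(5 deg) = 80.3160 mm
cos(5 deg) = 0.996195
shear stress = 2771 * 0.996195 / (31 * 80.3160)
= 1.109 MPa

1.109


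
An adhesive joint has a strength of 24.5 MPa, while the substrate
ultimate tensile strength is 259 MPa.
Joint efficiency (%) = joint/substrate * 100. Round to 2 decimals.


Efficiency = 24.5 / 259 * 100
= 9.46%

9.46


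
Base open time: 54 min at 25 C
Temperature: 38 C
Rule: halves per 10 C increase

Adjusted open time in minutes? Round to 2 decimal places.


Acceleration = 2^((38-25)/10) = 2.4623
Open time = 54 / 2.4623 = 21.93 min

21.93


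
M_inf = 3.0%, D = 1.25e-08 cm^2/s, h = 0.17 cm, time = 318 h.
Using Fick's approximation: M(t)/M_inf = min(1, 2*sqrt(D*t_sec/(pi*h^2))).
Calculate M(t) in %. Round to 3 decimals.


t = 1144800 s
ratio = min(1, 2*sqrt(1.25e-08*1144800/(pi*0.0289)))
= 0.794010
M(t) = 3.0 * 0.794010 = 2.382%

2.382


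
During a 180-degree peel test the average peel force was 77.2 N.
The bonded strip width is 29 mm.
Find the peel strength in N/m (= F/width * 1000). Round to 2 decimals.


Peel strength = F/width * 1000
= 77.2 / 29 * 1000
= 2662.07 N/m

2662.07


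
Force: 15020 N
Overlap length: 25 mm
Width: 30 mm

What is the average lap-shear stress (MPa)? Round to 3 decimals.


Average shear stress = F / (overlap * width)
= 15020 / (25 * 30)
= 20.027 MPa

20.027


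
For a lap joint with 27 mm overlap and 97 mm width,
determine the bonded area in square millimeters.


Area = 27 * 97 = 2619 mm^2

2619


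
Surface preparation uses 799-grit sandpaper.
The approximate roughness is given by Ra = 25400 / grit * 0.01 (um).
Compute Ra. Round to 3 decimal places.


Ra = 25400 / 799 * 0.01
= 254 / 799
= 0.318 um

0.318


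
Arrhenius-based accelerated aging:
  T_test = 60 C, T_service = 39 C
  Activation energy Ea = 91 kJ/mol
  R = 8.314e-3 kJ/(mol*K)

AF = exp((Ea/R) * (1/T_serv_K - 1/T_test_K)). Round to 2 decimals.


T_test_K = 333.15, T_serv_K = 312.15
AF = exp((91/8.314e-3) * (1/312.15 - 1/333.15))
= 9.12

9.12


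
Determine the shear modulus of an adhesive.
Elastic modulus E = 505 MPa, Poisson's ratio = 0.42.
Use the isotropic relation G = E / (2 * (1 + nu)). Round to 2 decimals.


G = 505 / (2*(1+0.42)) = 505 / 2.84
= 177.82 MPa

177.82


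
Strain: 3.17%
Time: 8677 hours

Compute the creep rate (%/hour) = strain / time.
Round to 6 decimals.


Creep rate = 3.17 / 8677
= 0.000365 %/h

0.000365


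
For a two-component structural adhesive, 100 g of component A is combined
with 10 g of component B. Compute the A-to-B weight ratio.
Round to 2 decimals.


Weight ratio A:B = 100 / 10
= 10.00

10.00


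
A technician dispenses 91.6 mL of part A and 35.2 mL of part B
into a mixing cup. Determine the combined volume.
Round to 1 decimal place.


Combined volume = 91.6 + 35.2
= 126.8 mL

126.8


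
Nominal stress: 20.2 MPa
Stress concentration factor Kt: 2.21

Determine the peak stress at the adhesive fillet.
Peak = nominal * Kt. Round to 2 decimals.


Peak stress = 20.2 * 2.21
= 44.64 MPa

44.64


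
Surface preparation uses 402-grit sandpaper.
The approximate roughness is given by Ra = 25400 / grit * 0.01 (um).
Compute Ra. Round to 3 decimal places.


Ra = 25400 / 402 * 0.01
= 254 / 402
= 0.632 um

0.632


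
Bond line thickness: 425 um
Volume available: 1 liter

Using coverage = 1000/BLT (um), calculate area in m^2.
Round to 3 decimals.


1 L = 1e6 mm^3, thickness = 425 um = 0.425 mm
Area = 1e6 / 0.425 mm^2 = (1e6 / 0.425) / 1e6 m^2 = 1000 / 425 m^2
= 2.353 m^2

2.353


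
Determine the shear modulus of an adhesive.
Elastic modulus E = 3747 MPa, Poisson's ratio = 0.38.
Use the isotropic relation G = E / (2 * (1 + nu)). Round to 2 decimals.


G = 3747 / (2*(1+0.38)) = 3747 / 2.76
= 1357.61 MPa

1357.61


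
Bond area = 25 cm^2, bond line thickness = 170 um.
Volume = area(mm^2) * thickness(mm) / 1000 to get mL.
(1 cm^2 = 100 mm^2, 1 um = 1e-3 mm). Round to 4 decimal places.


area_mm2 = 25 * 100 = 2500
blt_mm = 170 * 1e-3 = 0.17
vol_mm3 = 2500 * 0.17 = 425.0
vol_mL = 425.0 / 1000 = 0.4250 mL

0.4250


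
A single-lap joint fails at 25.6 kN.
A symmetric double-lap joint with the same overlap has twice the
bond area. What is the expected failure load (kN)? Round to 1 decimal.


Double-lap load = 2 * 25.6 = 51.2 kN

51.2


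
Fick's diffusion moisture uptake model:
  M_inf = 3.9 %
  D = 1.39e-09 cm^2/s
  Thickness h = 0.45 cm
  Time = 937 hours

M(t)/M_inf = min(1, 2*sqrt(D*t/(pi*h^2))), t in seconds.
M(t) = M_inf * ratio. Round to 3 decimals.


t_sec = 937 * 3600 = 3373200
ratio = 2*sqrt(1.39e-09*3373200/(pi*0.45^2))
= min(1, 0.171700)
= 0.171700
M(t) = 3.9 * 0.171700 = 0.670 %

0.670


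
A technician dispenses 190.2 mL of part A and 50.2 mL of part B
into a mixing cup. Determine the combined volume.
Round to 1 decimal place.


Combined volume = 190.2 + 50.2
= 240.4 mL

240.4


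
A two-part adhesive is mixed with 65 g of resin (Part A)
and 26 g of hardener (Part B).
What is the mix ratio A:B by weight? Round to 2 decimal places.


Mix ratio = mass_A / mass_B
= 65 / 26
= 2.50

2.50


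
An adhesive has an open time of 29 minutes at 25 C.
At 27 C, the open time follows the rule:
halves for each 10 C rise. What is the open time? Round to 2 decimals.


Factor = 2^((27-25)/10) = 1.1487
Open time = 29 / 1.1487 = 25.25 min

25.25


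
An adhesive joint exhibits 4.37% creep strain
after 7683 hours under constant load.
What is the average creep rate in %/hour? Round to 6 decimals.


Creep rate = strain / time
= 4.37 / 7683
= 0.000569 %/h

0.000569


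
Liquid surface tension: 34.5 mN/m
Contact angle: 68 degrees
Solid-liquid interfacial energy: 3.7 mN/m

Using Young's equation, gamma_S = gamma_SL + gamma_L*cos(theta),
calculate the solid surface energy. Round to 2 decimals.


gamma_S = 3.7 + 34.5 * cos(68)
= 16.62 mN/m

16.62


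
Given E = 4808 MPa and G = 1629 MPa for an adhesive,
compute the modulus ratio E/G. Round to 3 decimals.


E/G ratio = 4808 / 1629 = 2.952

2.952


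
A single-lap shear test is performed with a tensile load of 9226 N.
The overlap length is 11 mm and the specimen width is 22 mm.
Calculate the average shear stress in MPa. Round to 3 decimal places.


Shear stress = F / (overlap * width)
= 9226 / (11 * 22)
= 9226 / 242
= 38.124 MPa

38.124


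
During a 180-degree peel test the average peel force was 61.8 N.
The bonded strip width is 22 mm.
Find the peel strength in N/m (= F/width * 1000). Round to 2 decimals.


Peel strength = F/width * 1000
= 61.8 / 22 * 1000
= 2809.09 N/m

2809.09


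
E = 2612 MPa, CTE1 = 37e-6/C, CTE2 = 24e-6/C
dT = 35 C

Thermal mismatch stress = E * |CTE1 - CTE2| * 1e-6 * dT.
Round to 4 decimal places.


= 2612 * 13e-6 * 35
= 1.1885 MPa

1.1885


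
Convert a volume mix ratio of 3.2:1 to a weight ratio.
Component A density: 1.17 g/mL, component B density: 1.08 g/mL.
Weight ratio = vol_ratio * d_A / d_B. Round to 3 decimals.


= 3.2 * 1.17 / 1.08 = 3.467

3.467


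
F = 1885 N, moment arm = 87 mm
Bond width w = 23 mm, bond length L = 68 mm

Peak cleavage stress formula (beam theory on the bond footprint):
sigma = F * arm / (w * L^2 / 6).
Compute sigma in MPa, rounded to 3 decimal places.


sigma = (1885 * 87) / (23 * 4624 / 6)
= 163995 * 6 / 106352
= 983970 / 106352
= 9.252 MPa

9.252


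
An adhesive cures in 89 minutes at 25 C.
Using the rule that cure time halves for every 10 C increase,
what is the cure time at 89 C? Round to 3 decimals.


Factor = 2^((89 - 25) / 10) = 84.4485
Cure time = 89 / 84.4485
= 1.054 minutes

1.054


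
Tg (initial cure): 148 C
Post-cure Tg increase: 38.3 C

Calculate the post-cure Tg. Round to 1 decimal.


Post-cure Tg = 148 + 38.3 = 186.3 C

186.3


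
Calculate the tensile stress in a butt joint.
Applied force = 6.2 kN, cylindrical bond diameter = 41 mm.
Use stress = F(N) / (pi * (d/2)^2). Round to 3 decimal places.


A = pi * 20.5^2 = 1320.2543 mm^2
sigma = 6200.0 / 1320.2543 = 4.696 MPa

4.696


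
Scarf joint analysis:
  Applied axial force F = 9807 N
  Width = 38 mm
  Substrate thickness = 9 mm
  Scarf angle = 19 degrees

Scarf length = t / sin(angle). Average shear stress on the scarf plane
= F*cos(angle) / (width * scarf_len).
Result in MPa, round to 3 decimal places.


Scarf length = 9 / sin(19 deg) = 27.6440 mm
cos(19 deg) = 0.945519
Shear = 9807 * 0.945519 / (38 * 27.6440)
= 8.827 MPa

8.827


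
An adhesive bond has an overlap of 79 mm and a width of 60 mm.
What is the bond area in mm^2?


Bond area = overlap * width
= 79 * 60
= 4740 mm^2

4740


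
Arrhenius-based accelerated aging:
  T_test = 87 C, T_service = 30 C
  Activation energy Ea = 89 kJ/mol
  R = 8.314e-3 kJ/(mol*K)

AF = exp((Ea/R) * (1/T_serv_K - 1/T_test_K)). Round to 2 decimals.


T_test_K = 360.15, T_serv_K = 303.15
AF = exp((89/8.314e-3) * (1/303.15 - 1/360.15))
= 267.40

267.40


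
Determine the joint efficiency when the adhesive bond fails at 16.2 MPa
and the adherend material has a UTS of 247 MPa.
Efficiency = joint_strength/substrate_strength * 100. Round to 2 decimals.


Joint efficiency = 16.2 / 247 * 100
= 6.56%

6.56


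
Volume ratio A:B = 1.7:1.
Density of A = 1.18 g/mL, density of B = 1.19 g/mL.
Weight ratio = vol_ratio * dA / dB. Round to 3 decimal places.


Wt ratio = 1.7 * 1.18 / 1.19
= 1.686

1.686


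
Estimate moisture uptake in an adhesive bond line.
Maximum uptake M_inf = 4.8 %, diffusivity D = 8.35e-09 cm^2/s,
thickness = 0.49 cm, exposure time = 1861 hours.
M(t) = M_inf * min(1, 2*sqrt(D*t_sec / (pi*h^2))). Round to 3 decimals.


Convert time: 1861 h = 6699600 s
ratio = min(1, 2*sqrt(8.35e-09*6699600/(pi*0.49^2)))
= 0.544661
M(t) = 4.8 * 0.544661 = 2.614%

2.614


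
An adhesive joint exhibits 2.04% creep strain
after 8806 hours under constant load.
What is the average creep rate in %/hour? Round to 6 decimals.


Creep rate = strain / time
= 2.04 / 8806
= 0.000232 %/h

0.000232


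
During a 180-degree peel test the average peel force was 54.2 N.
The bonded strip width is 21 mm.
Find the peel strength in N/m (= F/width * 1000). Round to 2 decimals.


Peel strength = F/width * 1000
= 54.2 / 21 * 1000
= 2580.95 N/m

2580.95


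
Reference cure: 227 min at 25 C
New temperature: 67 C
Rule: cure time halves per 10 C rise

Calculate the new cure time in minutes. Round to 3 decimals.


factor = 2^((67-25)/10) = 18.3792
t_new = 227 / 18.3792 = 12.351 min

12.351


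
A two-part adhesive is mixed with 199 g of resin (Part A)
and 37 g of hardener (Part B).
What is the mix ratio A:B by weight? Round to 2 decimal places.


Mix ratio = mass_A / mass_B
= 199 / 37
= 5.38

5.38


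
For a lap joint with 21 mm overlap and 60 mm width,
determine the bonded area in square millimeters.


Area = 21 * 60 = 1260 mm^2

1260


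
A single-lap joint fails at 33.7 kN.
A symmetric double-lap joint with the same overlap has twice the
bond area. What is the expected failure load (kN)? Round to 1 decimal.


Double-lap load = 2 * 33.7 = 67.4 kN

67.4


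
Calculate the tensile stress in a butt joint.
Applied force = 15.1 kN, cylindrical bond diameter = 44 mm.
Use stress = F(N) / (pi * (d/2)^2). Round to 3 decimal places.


A = pi * 22.0^2 = 1520.5308 mm^2
sigma = 15100.0 / 1520.5308 = 9.931 MPa

9.931


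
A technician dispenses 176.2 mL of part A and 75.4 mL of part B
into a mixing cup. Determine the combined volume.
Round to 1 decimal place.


Combined volume = 176.2 + 75.4
= 251.6 mL

251.6


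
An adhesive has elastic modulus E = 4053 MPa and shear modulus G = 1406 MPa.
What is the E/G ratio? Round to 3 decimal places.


E/G = 4053 / 1406 = 2.883

2.883


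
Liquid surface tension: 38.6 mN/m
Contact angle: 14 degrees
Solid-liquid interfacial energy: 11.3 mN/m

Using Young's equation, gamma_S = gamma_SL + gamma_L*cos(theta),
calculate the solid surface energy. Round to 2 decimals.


gamma_S = 11.3 + 38.6 * cos(14)
= 48.75 mN/m

48.75


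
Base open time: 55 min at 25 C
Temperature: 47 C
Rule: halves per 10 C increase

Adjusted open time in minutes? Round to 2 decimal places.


Acceleration = 2^((47-25)/10) = 4.5948
Open time = 55 / 4.5948 = 11.97 min

11.97


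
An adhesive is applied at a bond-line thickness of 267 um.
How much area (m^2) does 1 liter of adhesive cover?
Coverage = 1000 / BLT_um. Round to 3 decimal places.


Coverage = 1000 / 267 = 3.745 m^2

3.745


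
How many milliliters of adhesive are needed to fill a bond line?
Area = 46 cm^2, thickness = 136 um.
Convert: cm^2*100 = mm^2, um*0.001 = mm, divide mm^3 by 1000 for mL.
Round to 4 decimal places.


= (46 * 100) * (136 * 0.001) / 1000
= 0.6256 mL

0.6256


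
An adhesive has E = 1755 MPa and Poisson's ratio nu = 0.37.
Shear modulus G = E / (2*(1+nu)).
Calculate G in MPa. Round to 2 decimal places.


G = 1755 / (2*(1+0.37))
= 1755 / 2.74
= 640.51 MPa

640.51


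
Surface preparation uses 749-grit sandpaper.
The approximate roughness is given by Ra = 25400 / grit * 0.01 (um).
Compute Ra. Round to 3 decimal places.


Ra = 25400 / 749 * 0.01
= 254 / 749
= 0.339 um

0.339


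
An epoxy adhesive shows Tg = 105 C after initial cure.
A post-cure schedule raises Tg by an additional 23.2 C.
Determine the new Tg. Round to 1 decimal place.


New Tg = 105 + 23.2
= 128.2 C

128.2


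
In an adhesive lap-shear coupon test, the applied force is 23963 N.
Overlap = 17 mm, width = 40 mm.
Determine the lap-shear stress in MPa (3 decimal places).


stress = F / (overlap * width)
= 23963 / (17 * 40)
= 35.240 MPa

35.240


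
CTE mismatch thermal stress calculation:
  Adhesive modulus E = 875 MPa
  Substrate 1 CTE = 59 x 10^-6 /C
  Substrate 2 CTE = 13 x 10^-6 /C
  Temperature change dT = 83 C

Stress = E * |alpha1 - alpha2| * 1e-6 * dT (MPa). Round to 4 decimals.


delta_alpha = |59 - 13| = 46 x 10^-6/C
Stress = 875 * 46e-6 * 83
= 3.3408 MPa

3.3408


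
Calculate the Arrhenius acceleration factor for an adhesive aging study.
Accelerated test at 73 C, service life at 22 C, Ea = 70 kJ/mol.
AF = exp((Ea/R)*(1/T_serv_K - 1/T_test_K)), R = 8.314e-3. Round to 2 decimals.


T_test = 346.15 K, T_serv = 295.15 K
Ea/R = 70 / 0.008314 = 8419.53
AF = exp(8419.53 * (1/295.15 - 1/346.15))
= 66.88

66.88


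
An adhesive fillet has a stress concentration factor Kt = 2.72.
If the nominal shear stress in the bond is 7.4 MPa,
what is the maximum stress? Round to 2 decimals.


Max stress = 7.4 * 2.72 = 20.13 MPa

20.13


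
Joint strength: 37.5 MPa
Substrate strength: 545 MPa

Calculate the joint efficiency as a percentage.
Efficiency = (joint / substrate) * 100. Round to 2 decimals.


Efficiency = (37.5 / 545) * 100 = 6.88%

6.88


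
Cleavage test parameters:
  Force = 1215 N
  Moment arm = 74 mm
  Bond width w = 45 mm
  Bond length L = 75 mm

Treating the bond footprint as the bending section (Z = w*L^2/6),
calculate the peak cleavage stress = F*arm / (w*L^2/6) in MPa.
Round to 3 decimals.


M = 1215 * 74 = 89910 N*mm
Z = 45 * 75^2 / 6 = 253125 / 6 mm^3
sigma = M / Z = 6 * 89910 / 253125 = 539460 / 253125
= 2.131 MPa

2.131
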